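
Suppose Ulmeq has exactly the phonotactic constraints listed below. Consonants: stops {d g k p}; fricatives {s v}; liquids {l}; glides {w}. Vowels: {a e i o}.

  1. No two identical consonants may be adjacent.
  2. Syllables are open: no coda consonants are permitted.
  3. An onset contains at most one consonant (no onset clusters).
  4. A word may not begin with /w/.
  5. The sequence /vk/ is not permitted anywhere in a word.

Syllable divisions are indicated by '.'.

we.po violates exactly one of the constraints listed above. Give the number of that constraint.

we.po: word begins with /w/.
This is a violation of constraint 4: "A word may not begin with /w/."
The remaining constraints (1, 2, 3, 5) are satisfied.

4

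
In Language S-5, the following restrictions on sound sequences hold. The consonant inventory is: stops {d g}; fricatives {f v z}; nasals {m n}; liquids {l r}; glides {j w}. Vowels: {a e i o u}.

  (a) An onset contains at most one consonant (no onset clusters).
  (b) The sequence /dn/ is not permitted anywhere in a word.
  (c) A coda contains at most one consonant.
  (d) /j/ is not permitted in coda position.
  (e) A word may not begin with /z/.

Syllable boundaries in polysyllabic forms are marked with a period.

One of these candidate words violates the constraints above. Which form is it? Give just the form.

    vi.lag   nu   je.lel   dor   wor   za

za

vi.lag — σ1 onset /v/, coda /∅/ ok; σ2 onset /l/, coda /g/ ok → well-formed
nu — σ1 onset /n/, coda /∅/ ok → well-formed
je.lel — σ1 onset /j/, coda /∅/ ok; σ2 onset /l/, coda /l/ ok → well-formed
dor — σ1 onset /d/, coda /r/ ok → well-formed
wor — σ1 onset /w/, coda /r/ ok → well-formed
za — violates constraint (e): word begins with /z/ → ill-formed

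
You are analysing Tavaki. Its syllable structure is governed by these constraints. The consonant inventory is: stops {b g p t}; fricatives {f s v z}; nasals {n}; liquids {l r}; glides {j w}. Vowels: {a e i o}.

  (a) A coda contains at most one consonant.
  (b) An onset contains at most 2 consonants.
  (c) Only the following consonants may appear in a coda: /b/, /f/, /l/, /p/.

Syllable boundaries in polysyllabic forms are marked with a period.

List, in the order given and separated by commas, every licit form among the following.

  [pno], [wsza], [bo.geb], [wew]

[pno] — σ1 onset /pn/ (2C), coda /∅/ ok → licit
[wsza] — violates constraint (b): syllable 1 onset /wsz/ has 3 consonants (> 2) → illicit
[bo.geb] — σ1 onset /b/, coda /∅/ ok; σ2 onset /g/, coda /b/ ok → licit
[wew] — violates constraint (c): syllable 1 coda contains /w/, which is not a licensed coda consonant → illicit

[pno], [bo.geb]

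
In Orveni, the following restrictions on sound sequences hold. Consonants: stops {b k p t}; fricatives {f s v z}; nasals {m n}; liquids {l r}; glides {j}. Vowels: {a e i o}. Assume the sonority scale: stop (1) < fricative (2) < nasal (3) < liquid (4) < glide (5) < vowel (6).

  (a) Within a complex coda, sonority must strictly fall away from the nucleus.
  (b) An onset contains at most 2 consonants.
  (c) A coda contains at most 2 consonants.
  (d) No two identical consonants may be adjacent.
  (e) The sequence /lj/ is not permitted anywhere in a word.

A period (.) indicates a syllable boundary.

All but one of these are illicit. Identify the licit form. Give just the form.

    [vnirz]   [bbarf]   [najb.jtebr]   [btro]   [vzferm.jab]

[vnirz] — σ1 onset /vn/ (2C), coda /rz/ (4→2 falls) ok → licit
[bbarf] — violates constraint (d): adjacent identical consonants /bb/ → illicit
[najb.jtebr] — violates constraint (a): syllable 2 coda /br/: /b/ (stop, 1) → /r/ (liquid, 4) does not fall → illicit
[btro] — violates constraint (b): syllable 1 onset /btr/ has 3 consonants (> 2) → illicit
[vzferm.jab] — violates constraint (b): syllable 1 onset /vzf/ has 3 consonants (> 2) → illicit

[vnirz]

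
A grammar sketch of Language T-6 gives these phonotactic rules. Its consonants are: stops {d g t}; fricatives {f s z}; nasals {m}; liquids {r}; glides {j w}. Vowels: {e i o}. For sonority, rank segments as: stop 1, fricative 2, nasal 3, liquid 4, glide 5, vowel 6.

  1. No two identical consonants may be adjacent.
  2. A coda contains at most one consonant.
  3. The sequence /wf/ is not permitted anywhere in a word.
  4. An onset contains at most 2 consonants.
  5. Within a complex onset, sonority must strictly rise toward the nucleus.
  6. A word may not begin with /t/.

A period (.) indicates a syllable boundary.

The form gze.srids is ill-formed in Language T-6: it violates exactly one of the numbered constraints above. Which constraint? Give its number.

2

gze.srids: syllable 2 coda /ds/ has 2 consonants (> 1).
This is a violation of constraint 2: "A coda contains at most one consonant."
The remaining constraints (1, 3, 4, 5, 6) are satisfied.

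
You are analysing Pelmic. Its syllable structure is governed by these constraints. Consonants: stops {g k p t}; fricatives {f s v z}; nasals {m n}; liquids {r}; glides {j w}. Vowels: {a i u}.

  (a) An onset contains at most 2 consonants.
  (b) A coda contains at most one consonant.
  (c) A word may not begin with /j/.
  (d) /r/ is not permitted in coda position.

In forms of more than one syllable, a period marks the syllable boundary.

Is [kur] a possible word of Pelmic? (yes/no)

no

[kur] — violates constraint (d): syllable 1 coda contains /r/ → phonotactically illegal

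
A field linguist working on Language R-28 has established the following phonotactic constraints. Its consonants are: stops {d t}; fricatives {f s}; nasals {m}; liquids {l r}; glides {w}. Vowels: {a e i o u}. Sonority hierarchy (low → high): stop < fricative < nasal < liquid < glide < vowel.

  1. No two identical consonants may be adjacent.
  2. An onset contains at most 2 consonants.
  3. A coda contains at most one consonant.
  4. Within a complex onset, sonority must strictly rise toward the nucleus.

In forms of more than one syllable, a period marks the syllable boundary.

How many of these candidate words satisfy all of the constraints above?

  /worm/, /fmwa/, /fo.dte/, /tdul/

/worm/ — violates constraint 3: syllable 1 coda /rm/ has 2 consonants (> 1) → phonotactically illegal
/fmwa/ — violates constraint 2: syllable 1 onset /fmw/ has 3 consonants (> 2) → phonotactically illegal
/fo.dte/ — violates constraint 4: syllable 2 onset /dt/: /d/ (stop, 1) → /t/ (stop, 1) does not rise → phonotactically illegal
/tdul/ — violates constraint 4: syllable 1 onset /td/: /t/ (stop, 1) → /d/ (stop, 1) does not rise → phonotactically illegal
No form is phonotactically legal → 0.

0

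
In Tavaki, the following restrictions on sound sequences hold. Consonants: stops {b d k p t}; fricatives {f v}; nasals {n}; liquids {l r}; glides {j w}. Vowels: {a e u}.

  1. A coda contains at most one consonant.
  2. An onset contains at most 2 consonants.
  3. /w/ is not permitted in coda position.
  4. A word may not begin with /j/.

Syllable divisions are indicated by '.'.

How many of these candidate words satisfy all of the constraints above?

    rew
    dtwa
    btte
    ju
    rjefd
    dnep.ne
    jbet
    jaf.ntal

1

rew — violates constraint 3: syllable 1 coda contains /w/ → not permitted
dtwa — violates constraint 2: syllable 1 onset /dtw/ has 3 consonants (> 2) → not permitted
btte — violates constraint 2: syllable 1 onset /btt/ has 3 consonants (> 2) → not permitted
ju — violates constraint 4: word begins with /j/ → not permitted
rjefd — violates constraint 1: syllable 1 coda /fd/ has 2 consonants (> 1) → not permitted
dnep.ne — σ1 onset /dn/ (2C), coda /p/ ok; σ2 onset /n/, coda /∅/ ok → permitted
jbet — violates constraint 4: word begins with /j/ → not permitted
jaf.ntal — violates constraint 4: word begins with /j/ → not permitted
Permitted: dnep.ne → 1.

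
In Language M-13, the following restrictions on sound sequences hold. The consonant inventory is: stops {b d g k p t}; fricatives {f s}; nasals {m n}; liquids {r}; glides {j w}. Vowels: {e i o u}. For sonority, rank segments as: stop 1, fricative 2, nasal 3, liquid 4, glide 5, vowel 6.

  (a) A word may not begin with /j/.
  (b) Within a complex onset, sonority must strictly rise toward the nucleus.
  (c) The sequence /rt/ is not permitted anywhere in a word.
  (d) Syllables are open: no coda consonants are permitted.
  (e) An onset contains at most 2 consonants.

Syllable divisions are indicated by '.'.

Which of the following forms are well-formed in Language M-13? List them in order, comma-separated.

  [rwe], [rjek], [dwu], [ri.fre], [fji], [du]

[rwe], [dwu], [ri.fre], [fji], [du]

[rwe] — σ1 onset /rw/ (4→5 rises), coda /∅/ ok → well-formed
[rjek] — violates constraint (d): syllable 1 coda /k/ has 1 consonant (> 0) → ill-formed
[dwu] — σ1 onset /dw/ (1→5 rises), coda /∅/ ok → well-formed
[ri.fre] — σ1 onset /r/, coda /∅/ ok; σ2 onset /fr/ (2→4 rises), coda /∅/ ok → well-formed
[fji] — σ1 onset /fj/ (2→5 rises), coda /∅/ ok → well-formed
[du] — σ1 onset /d/, coda /∅/ ok → well-formed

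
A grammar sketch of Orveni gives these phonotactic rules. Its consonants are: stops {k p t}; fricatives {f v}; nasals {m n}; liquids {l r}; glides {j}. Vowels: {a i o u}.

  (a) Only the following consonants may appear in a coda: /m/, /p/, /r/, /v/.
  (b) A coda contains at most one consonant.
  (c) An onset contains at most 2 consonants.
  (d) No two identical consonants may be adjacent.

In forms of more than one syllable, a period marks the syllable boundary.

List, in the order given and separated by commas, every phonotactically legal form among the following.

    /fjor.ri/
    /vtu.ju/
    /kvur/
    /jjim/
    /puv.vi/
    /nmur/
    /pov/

/vtu.ju/, /kvur/, /nmur/, /pov/

/fjor.ri/ — violates constraint (d): adjacent identical consonants /rr/ → phonotactically illegal
/vtu.ju/ — σ1 onset /vt/ (2C), coda /∅/ ok; σ2 onset /j/, coda /∅/ ok → phonotactically legal
/kvur/ — σ1 onset /kv/ (2C), coda /r/ ok → phonotactically legal
/jjim/ — violates constraint (d): adjacent identical consonants /jj/ → phonotactically illegal
/puv.vi/ — violates constraint (d): adjacent identical consonants /vv/ → phonotactically illegal
/nmur/ — σ1 onset /nm/ (2C), coda /r/ ok → phonotactically legal
/pov/ — σ1 onset /p/, coda /v/ ok → phonotactically legal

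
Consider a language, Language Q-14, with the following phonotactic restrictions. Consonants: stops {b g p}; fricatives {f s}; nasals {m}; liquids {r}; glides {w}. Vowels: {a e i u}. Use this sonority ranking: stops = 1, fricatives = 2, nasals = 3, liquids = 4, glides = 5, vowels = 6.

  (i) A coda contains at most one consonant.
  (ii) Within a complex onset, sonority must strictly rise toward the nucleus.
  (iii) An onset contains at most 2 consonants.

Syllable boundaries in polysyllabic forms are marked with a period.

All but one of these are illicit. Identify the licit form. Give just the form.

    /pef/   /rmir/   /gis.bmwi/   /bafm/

/pef/

/pef/ — σ1 onset /p/, coda /f/ ok → licit
/rmir/ — violates constraint (ii): syllable 1 onset /rm/: /r/ (liquid, 4) → /m/ (nasal, 3) does not rise → illicit
/gis.bmwi/ — violates constraint (iii): syllable 2 onset /bmw/ has 3 consonants (> 2) → illicit
/bafm/ — violates constraint (i): syllable 1 coda /fm/ has 2 consonants (> 1) → illicit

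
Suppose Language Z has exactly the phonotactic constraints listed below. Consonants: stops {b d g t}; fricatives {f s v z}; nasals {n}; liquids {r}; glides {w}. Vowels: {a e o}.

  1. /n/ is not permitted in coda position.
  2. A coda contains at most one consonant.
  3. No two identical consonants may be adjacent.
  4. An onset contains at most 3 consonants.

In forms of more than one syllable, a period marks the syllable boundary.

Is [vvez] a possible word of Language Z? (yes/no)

[vvez] — violates constraint 3: adjacent identical consonants /vv/ → phonotactically illegal

no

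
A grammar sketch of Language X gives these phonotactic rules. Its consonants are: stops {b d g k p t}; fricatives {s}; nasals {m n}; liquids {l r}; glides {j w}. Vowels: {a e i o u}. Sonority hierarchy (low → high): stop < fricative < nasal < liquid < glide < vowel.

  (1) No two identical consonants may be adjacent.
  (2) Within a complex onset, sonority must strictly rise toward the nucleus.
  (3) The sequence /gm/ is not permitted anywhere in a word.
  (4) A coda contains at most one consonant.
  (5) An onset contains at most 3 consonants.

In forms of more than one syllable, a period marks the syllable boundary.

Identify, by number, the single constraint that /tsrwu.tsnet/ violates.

5

/tsrwu.tsnet/: syllable 1 onset /tsrw/ has 4 consonants (> 3).
This is a violation of constraint 5: "An onset contains at most 3 consonants."
The remaining constraints (1, 2, 3, 4) are satisfied.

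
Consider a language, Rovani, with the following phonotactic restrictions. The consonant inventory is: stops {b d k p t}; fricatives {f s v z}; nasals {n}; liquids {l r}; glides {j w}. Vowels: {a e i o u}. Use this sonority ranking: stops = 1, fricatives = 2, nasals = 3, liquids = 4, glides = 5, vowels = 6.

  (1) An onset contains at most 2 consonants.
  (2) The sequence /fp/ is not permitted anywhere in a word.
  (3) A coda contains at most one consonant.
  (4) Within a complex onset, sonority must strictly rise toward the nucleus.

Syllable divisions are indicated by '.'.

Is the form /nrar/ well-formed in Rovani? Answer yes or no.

yes

/nrar/ — σ1 onset /nr/ (3→4 rises), coda /r/ ok → well-formed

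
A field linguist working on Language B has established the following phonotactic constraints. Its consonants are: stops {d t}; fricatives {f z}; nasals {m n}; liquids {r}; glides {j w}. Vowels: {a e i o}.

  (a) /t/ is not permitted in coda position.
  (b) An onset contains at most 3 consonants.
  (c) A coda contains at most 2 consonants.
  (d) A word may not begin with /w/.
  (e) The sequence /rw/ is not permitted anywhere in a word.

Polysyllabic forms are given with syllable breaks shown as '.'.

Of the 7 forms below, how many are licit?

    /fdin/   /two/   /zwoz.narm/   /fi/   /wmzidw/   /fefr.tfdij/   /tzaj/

6

/fdin/ — σ1 onset /fd/ (2C), coda /n/ ok → licit
/two/ — σ1 onset /tw/ (2C), coda /∅/ ok → licit
/zwoz.narm/ — σ1 onset /zw/ (2C), coda /z/ ok; σ2 onset /n/, coda /rm/ (2C) ok → licit
/fi/ — σ1 onset /f/, coda /∅/ ok → licit
/wmzidw/ — violates constraint (d): word begins with /w/ → illicit
/fefr.tfdij/ — σ1 onset /f/, coda /fr/ (2C) ok; σ2 onset /tfd/ (3C), coda /j/ ok → licit
/tzaj/ — σ1 onset /tz/ (2C), coda /j/ ok → licit
Licit: /fdin/, /two/, /zwoz.narm/, /fi/, /fefr.tfdij/, /tzaj/ → 6.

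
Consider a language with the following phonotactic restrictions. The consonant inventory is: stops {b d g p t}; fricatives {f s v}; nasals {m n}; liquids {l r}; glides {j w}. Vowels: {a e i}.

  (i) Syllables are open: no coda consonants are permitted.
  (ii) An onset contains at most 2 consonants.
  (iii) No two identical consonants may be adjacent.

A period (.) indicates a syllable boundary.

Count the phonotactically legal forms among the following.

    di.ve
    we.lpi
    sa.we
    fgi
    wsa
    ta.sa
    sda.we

di.ve — σ1 onset /d/, coda /∅/ ok; σ2 onset /v/, coda /∅/ ok → phonotactically legal
we.lpi — σ1 onset /w/, coda /∅/ ok; σ2 onset /lp/ (2C), coda /∅/ ok → phonotactically legal
sa.we — σ1 onset /s/, coda /∅/ ok; σ2 onset /w/, coda /∅/ ok → phonotactically legal
fgi — σ1 onset /fg/ (2C), coda /∅/ ok → phonotactically legal
wsa — σ1 onset /ws/ (2C), coda /∅/ ok → phonotactically legal
ta.sa — σ1 onset /t/, coda /∅/ ok; σ2 onset /s/, coda /∅/ ok → phonotactically legal
sda.we — σ1 onset /sd/ (2C), coda /∅/ ok; σ2 onset /w/, coda /∅/ ok → phonotactically legal
Phonotactically legal: di.ve, we.lpi, sa.we, fgi, wsa, ta.sa, sda.we → 7.

7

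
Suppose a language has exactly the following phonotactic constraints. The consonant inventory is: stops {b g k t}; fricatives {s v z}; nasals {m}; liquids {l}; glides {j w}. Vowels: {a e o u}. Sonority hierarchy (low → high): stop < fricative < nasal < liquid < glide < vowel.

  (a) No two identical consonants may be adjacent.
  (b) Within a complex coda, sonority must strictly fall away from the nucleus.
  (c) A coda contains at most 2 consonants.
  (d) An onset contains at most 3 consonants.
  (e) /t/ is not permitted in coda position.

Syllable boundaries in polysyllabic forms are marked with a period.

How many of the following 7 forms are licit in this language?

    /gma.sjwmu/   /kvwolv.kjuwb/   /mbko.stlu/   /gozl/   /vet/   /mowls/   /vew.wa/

2

/gma.sjwmu/ — violates constraint (d): syllable 2 onset /sjwm/ has 4 consonants (> 3) → illicit
/kvwolv.kjuwb/ — σ1 onset /kvw/ (3C), coda /lv/ (4→2 falls) ok; σ2 onset /kj/ (2C), coda /wb/ (5→1 falls) ok → licit
/mbko.stlu/ — σ1 onset /mbk/ (3C), coda /∅/ ok; σ2 onset /stl/ (3C), coda /∅/ ok → licit
/gozl/ — violates constraint (b): syllable 1 coda /zl/: /z/ (fricative, 2) → /l/ (liquid, 4) does not fall → illicit
/vet/ — violates constraint (e): syllable 1 coda contains /t/ → illicit
/mowls/ — violates constraint (c): syllable 1 coda /wls/ has 3 consonants (> 2) → illicit
/vew.wa/ — violates constraint (a): adjacent identical consonants /ww/ → illicit
Licit: /kvwolv.kjuwb/, /mbko.stlu/ → 2.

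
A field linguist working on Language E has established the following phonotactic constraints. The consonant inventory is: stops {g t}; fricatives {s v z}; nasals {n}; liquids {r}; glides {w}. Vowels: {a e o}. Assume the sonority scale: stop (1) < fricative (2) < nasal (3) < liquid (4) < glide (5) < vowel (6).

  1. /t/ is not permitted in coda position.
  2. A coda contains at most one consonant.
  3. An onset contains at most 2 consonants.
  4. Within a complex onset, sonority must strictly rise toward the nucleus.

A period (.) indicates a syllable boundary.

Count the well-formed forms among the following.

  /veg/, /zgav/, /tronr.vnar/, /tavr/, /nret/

/veg/ — σ1 onset /v/, coda /g/ ok → well-formed
/zgav/ — violates constraint 4: syllable 1 onset /zg/: /z/ (fricative, 2) → /g/ (stop, 1) does not rise → ill-formed
/tronr.vnar/ — violates constraint 2: syllable 1 coda /nr/ has 2 consonants (> 1) → ill-formed
/tavr/ — violates constraint 2: syllable 1 coda /vr/ has 2 consonants (> 1) → ill-formed
/nret/ — violates constraint 1: syllable 1 coda contains /t/ → ill-formed
Well-formed: /veg/ → 1.

1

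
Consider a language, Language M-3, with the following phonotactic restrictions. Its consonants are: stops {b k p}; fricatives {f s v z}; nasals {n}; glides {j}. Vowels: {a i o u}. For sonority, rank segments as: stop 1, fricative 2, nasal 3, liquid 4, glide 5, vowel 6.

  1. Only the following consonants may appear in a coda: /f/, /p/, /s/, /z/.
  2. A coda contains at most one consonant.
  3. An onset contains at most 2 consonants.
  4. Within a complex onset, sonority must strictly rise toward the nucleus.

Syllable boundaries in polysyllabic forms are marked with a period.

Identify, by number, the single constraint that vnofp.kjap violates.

2

vnofp.kjap: syllable 1 coda /fp/ has 2 consonants (> 1).
This is a violation of constraint 2: "A coda contains at most one consonant."
The remaining constraints (1, 3, 4) are satisfied.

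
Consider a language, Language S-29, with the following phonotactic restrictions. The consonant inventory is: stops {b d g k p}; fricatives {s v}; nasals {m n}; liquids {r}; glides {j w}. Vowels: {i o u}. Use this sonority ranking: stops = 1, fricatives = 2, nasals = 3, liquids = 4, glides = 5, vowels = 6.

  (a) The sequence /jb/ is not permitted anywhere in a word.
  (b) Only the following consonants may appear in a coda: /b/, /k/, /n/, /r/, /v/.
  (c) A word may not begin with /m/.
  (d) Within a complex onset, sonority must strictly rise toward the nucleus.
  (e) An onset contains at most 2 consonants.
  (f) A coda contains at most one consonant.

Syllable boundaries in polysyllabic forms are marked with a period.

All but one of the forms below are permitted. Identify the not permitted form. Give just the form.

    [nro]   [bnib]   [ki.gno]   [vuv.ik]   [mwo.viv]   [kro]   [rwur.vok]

[mwo.viv]

[nro] — σ1 onset /nr/ (3→4 rises), coda /∅/ ok → permitted
[bnib] — σ1 onset /bn/ (1→3 rises), coda /b/ ok → permitted
[ki.gno] — σ1 onset /k/, coda /∅/ ok; σ2 onset /gn/ (1→3 rises), coda /∅/ ok → permitted
[vuv.ik] — σ1 onset /v/, coda /v/ ok; σ2 onset /∅/, coda /k/ ok → permitted
[mwo.viv] — violates constraint (c): word begins with /m/ → not permitted
[kro] — σ1 onset /kr/ (1→4 rises), coda /∅/ ok → permitted
[rwur.vok] — σ1 onset /rw/ (4→5 rises), coda /r/ ok; σ2 onset /v/, coda /k/ ok → permitted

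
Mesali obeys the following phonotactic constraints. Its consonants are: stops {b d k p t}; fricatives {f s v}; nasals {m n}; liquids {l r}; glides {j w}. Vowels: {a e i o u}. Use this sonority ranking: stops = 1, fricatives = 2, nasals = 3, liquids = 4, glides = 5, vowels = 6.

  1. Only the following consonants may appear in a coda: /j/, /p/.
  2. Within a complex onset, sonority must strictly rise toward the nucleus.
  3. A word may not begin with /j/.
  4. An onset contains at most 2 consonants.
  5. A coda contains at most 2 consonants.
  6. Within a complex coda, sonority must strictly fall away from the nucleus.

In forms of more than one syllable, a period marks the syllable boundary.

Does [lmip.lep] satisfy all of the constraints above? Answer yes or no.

no

[lmip.lep] — violates constraint 2: syllable 1 onset /lm/: /l/ (liquid, 4) → /m/ (nasal, 3) does not rise → illicit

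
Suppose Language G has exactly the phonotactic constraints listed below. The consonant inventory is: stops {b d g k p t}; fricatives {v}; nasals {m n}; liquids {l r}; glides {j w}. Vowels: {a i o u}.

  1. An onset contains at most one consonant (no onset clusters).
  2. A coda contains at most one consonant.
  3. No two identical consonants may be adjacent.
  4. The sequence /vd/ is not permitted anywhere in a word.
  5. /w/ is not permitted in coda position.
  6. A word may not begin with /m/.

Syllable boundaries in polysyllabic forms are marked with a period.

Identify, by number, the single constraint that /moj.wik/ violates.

/moj.wik/: word begins with /m/.
This is a violation of constraint 6: "A word may not begin with /m/."
The remaining constraints (1, 2, 3, 4, 5) are satisfied.

6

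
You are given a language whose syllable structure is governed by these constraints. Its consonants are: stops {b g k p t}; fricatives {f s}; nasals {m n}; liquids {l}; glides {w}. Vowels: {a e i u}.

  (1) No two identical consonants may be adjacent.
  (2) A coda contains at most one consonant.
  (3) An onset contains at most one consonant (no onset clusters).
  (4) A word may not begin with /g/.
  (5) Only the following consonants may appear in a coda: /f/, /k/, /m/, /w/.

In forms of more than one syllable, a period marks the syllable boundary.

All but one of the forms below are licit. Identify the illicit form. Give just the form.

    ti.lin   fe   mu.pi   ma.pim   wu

ti.lin

ti.lin — violates constraint 5: syllable 2 coda contains /n/, which is not a licensed coda consonant → illicit
fe — σ1 onset /f/, coda /∅/ ok → licit
mu.pi — σ1 onset /m/, coda /∅/ ok; σ2 onset /p/, coda /∅/ ok → licit
ma.pim — σ1 onset /m/, coda /∅/ ok; σ2 onset /p/, coda /m/ ok → licit
wu — σ1 onset /w/, coda /∅/ ok → licit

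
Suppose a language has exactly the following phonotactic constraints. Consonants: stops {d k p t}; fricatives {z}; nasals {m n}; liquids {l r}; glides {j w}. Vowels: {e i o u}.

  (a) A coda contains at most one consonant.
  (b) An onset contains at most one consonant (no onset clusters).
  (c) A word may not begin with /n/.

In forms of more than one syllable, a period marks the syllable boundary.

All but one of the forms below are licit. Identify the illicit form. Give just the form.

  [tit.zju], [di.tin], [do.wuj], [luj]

[tit.zju] — violates constraint (b): syllable 2 onset /zj/ has 2 consonants (> 1) → illicit
[di.tin] — σ1 onset /d/, coda /∅/ ok; σ2 onset /t/, coda /n/ ok → licit
[do.wuj] — σ1 onset /d/, coda /∅/ ok; σ2 onset /w/, coda /j/ ok → licit
[luj] — σ1 onset /l/, coda /j/ ok → licit

[tit.zju]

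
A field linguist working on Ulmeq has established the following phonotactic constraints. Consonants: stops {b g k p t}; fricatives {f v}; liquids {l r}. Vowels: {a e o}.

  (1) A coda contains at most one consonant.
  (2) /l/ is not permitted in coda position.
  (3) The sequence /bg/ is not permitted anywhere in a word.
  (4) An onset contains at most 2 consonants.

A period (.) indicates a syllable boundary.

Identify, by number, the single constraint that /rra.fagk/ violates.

/rra.fagk/: syllable 2 coda /gk/ has 2 consonants (> 1).
This is a violation of constraint 1: "A coda contains at most one consonant."
The remaining constraints (2, 3, 4) are satisfied.

1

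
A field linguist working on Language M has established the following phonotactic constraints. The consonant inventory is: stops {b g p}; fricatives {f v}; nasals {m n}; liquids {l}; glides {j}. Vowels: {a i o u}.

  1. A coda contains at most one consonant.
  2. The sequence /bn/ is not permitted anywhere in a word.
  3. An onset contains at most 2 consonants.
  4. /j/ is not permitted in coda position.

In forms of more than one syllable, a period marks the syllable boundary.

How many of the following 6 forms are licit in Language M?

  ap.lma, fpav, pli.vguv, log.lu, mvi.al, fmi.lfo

6

ap.lma — σ1 onset /∅/, coda /p/ ok; σ2 onset /lm/ (2C), coda /∅/ ok → licit
fpav — σ1 onset /fp/ (2C), coda /v/ ok → licit
pli.vguv — σ1 onset /pl/ (2C), coda /∅/ ok; σ2 onset /vg/ (2C), coda /v/ ok → licit
log.lu — σ1 onset /l/, coda /g/ ok; σ2 onset /l/, coda /∅/ ok → licit
mvi.al — σ1 onset /mv/ (2C), coda /∅/ ok; σ2 onset /∅/, coda /l/ ok → licit
fmi.lfo — σ1 onset /fm/ (2C), coda /∅/ ok; σ2 onset /lf/ (2C), coda /∅/ ok → licit
Licit: ap.lma, fpav, pli.vguv, log.lu, mvi.al, fmi.lfo → 6.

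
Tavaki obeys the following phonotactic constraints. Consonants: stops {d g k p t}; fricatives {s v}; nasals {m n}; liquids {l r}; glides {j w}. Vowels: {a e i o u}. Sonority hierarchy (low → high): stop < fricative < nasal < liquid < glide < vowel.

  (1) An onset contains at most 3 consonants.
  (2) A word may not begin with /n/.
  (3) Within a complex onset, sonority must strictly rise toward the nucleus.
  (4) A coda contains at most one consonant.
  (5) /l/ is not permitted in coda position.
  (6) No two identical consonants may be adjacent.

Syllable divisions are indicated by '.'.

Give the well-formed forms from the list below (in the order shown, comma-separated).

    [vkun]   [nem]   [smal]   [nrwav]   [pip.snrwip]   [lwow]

[lwow]

[vkun] — violates constraint 3: syllable 1 onset /vk/: /v/ (fricative, 2) → /k/ (stop, 1) does not rise → ill-formed
[nem] — violates constraint 2: word begins with /n/ → ill-formed
[smal] — violates constraint 5: syllable 1 coda contains /l/ → ill-formed
[nrwav] — violates constraint 2: word begins with /n/ → ill-formed
[pip.snrwip] — violates constraint 1: syllable 2 onset /snrw/ has 4 consonants (> 3) → ill-formed
[lwow] — σ1 onset /lw/ (4→5 rises), coda /w/ ok → well-formed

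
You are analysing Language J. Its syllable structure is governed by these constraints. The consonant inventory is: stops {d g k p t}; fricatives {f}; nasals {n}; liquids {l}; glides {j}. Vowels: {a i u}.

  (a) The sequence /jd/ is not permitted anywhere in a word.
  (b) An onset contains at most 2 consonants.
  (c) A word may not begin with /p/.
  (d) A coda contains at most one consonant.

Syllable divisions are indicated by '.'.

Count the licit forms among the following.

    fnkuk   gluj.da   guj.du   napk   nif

1

fnkuk — violates constraint (b): syllable 1 onset /fnk/ has 3 consonants (> 2) → illicit
gluj.da — violates constraint (a): contains banned sequence /jd/ → illicit
guj.du — violates constraint (a): contains banned sequence /jd/ → illicit
napk — violates constraint (d): syllable 1 coda /pk/ has 2 consonants (> 1) → illicit
nif — σ1 onset /n/, coda /f/ ok → licit
Licit: nif → 1.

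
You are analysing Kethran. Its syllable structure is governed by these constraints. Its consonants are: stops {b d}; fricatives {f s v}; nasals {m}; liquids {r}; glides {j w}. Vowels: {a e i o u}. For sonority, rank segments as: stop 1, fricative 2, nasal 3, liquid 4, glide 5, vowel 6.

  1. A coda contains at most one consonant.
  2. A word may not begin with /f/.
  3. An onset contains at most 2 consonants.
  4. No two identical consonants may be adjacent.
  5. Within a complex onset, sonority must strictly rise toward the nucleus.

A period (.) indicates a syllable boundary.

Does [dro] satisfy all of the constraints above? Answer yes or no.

[dro] — σ1 onset /dr/ (1→4 rises), coda /∅/ ok → phonotactically legal

yes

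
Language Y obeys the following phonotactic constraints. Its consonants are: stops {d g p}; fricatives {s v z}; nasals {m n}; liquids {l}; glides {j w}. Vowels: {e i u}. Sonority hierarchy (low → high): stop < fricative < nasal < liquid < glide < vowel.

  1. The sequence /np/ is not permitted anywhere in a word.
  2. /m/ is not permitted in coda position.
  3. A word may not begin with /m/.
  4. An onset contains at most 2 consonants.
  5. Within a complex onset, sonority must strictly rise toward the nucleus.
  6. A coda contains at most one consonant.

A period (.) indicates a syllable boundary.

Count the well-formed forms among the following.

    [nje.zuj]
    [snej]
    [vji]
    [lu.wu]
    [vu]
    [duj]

6

[nje.zuj] — σ1 onset /nj/ (3→5 rises), coda /∅/ ok; σ2 onset /z/, coda /j/ ok → well-formed
[snej] — σ1 onset /sn/ (2→3 rises), coda /j/ ok → well-formed
[vji] — σ1 onset /vj/ (2→5 rises), coda /∅/ ok → well-formed
[lu.wu] — σ1 onset /l/, coda /∅/ ok; σ2 onset /w/, coda /∅/ ok → well-formed
[vu] — σ1 onset /v/, coda /∅/ ok → well-formed
[duj] — σ1 onset /d/, coda /j/ ok → well-formed
Well-formed: [nje.zuj], [snej], [vji], [lu.wu], [vu], [duj] → 6.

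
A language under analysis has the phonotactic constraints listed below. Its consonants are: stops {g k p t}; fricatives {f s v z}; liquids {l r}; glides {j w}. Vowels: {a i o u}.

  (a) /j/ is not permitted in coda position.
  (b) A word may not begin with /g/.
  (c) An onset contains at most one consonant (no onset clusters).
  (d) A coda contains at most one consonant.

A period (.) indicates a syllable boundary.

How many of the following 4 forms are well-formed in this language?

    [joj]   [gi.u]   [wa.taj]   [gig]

[joj] — violates constraint (a): syllable 1 coda contains /j/ → ill-formed
[gi.u] — violates constraint (b): word begins with /g/ → ill-formed
[wa.taj] — violates constraint (a): syllable 2 coda contains /j/ → ill-formed
[gig] — violates constraint (b): word begins with /g/ → ill-formed
No form is well-formed → 0.

0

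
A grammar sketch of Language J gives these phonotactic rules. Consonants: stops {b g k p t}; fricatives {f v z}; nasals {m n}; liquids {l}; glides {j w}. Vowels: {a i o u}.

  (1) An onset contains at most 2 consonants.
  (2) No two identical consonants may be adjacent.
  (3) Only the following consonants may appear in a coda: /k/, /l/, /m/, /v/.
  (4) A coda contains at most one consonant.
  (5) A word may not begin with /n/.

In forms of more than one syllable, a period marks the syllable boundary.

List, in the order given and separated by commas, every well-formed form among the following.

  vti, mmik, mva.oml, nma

vti — σ1 onset /vt/ (2C), coda /∅/ ok → well-formed
mmik — violates constraint 2: adjacent identical consonants /mm/ → ill-formed
mva.oml — violates constraint 4: syllable 2 coda /ml/ has 2 consonants (> 1) → ill-formed
nma — violates constraint 5: word begins with /n/ → ill-formed

vti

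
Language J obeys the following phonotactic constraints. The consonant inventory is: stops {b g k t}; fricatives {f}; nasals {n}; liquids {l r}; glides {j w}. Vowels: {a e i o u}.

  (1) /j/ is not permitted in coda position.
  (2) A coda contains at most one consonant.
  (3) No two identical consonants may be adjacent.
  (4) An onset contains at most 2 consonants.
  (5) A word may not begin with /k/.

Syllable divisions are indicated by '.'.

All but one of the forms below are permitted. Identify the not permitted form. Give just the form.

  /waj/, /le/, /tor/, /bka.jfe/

/waj/

/waj/ — violates constraint 1: syllable 1 coda contains /j/ → not permitted
/le/ — σ1 onset /l/, coda /∅/ ok → permitted
/tor/ — σ1 onset /t/, coda /r/ ok → permitted
/bka.jfe/ — σ1 onset /bk/ (2C), coda /∅/ ok; σ2 onset /jf/ (2C), coda /∅/ ok → permitted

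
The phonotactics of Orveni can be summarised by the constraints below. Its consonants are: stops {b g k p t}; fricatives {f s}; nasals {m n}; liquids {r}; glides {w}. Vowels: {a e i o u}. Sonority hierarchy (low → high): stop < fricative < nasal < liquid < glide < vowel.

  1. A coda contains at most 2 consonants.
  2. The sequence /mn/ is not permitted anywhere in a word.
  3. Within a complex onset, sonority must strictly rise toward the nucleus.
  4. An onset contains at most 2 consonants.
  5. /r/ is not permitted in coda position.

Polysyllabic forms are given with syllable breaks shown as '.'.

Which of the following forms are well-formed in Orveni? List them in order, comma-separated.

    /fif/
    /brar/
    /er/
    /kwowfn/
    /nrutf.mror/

/fif/ — σ1 onset /f/, coda /f/ ok → well-formed
/brar/ — violates constraint 5: syllable 1 coda contains /r/ → ill-formed
/er/ — violates constraint 5: syllable 1 coda contains /r/ → ill-formed
/kwowfn/ — violates constraint 1: syllable 1 coda /wfn/ has 3 consonants (> 2) → ill-formed
/nrutf.mror/ — violates constraint 5: syllable 2 coda contains /r/ → ill-formed

/fif/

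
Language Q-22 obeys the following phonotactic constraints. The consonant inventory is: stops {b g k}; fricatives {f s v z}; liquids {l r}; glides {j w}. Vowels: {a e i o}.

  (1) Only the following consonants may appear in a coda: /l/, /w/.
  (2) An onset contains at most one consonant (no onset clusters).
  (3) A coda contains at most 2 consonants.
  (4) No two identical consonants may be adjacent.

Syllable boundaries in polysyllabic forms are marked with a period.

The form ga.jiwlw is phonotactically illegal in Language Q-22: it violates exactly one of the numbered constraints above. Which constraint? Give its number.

ga.jiwlw: syllable 2 coda /wlw/ has 3 consonants (> 2).
This is a violation of constraint 3: "A coda contains at most 2 consonants."
The remaining constraints (1, 2, 4) are satisfied.

3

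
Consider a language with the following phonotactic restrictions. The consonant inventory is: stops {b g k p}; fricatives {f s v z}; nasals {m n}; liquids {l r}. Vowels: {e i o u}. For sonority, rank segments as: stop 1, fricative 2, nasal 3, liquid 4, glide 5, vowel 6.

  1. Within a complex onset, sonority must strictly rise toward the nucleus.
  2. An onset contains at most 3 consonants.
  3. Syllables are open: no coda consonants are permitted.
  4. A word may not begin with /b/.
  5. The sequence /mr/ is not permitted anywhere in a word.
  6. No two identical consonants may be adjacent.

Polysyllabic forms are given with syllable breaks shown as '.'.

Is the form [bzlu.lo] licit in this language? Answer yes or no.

[bzlu.lo] — violates constraint 4: word begins with /b/ → illicit

no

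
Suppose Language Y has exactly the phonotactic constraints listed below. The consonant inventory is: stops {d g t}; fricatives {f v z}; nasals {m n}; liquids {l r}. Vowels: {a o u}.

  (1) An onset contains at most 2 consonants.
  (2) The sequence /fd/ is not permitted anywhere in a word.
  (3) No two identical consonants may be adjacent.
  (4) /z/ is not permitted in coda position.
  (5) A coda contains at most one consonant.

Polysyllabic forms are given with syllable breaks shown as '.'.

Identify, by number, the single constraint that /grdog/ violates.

1

/grdog/: syllable 1 onset /grd/ has 3 consonants (> 2).
This is a violation of constraint 1: "An onset contains at most 2 consonants."
The remaining constraints (2, 3, 4, 5) are satisfied.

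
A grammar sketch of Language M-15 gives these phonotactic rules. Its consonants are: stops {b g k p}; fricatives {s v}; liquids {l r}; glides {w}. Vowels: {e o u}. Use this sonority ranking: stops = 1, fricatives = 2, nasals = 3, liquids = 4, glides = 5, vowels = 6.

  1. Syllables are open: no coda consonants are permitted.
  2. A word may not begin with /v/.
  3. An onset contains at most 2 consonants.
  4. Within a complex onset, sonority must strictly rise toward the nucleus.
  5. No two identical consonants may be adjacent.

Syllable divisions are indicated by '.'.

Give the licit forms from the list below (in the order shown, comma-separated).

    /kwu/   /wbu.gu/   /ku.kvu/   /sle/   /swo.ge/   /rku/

/kwu/ — σ1 onset /kw/ (1→5 rises), coda /∅/ ok → licit
/wbu.gu/ — violates constraint 4: syllable 1 onset /wb/: /w/ (glide, 5) → /b/ (stop, 1) does not rise → illicit
/ku.kvu/ — σ1 onset /k/, coda /∅/ ok; σ2 onset /kv/ (1→2 rises), coda /∅/ ok → licit
/sle/ — σ1 onset /sl/ (2→4 rises), coda /∅/ ok → licit
/swo.ge/ — σ1 onset /sw/ (2→5 rises), coda /∅/ ok; σ2 onset /g/, coda /∅/ ok → licit
/rku/ — violates constraint 4: syllable 1 onset /rk/: /r/ (liquid, 4) → /k/ (stop, 1) does not rise → illicit

/kwu/, /ku.kvu/, /sle/, /swo.ge/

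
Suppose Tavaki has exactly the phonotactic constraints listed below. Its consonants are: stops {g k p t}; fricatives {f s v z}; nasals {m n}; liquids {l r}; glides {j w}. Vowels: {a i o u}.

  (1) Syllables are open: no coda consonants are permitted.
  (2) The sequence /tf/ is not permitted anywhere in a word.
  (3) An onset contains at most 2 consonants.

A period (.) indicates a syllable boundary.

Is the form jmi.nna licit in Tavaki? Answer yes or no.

yes

jmi.nna — σ1 onset /jm/ (2C), coda /∅/ ok; σ2 onset /nn/ (2C), coda /∅/ ok → licit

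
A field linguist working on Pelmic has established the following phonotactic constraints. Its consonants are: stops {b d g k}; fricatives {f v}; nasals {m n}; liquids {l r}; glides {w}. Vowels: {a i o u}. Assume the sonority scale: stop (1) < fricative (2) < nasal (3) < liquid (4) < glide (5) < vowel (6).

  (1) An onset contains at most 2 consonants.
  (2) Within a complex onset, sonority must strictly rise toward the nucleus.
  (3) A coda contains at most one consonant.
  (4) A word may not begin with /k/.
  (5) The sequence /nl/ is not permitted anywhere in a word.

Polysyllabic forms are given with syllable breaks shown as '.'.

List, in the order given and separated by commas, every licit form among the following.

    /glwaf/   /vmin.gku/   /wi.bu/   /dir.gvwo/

/wi.bu/

/glwaf/ — violates constraint 1: syllable 1 onset /glw/ has 3 consonants (> 2) → illicit
/vmin.gku/ — violates constraint 2: syllable 2 onset /gk/: /g/ (stop, 1) → /k/ (stop, 1) does not rise → illicit
/wi.bu/ — σ1 onset /w/, coda /∅/ ok; σ2 onset /b/, coda /∅/ ok → licit
/dir.gvwo/ — violates constraint 1: syllable 2 onset /gvw/ has 3 consonants (> 2) → illicit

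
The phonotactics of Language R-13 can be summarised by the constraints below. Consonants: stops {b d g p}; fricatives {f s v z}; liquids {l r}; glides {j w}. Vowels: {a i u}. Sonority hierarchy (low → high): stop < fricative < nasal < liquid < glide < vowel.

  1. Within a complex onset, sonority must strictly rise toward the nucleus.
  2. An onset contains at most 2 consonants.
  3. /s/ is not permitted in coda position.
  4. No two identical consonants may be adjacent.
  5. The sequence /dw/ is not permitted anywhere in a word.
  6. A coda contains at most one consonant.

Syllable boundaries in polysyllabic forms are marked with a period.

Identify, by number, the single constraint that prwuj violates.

prwuj: syllable 1 onset /prw/ has 3 consonants (> 2).
This is a violation of constraint 2: "An onset contains at most 2 consonants."
The remaining constraints (1, 3, 4, 5, 6) are satisfied.

2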